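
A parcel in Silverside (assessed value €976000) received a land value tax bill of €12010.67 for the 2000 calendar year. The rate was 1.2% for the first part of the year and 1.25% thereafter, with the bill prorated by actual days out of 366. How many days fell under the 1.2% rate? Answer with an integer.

Let d = days at the first rate; then 366 − d days at the second rate.
€976000 × [1.2%·d + 1.25%·(366−d)] / 366 = €12010.67
Solving gives d = 142, so the new rate took effect on May 22, 2000.

142 days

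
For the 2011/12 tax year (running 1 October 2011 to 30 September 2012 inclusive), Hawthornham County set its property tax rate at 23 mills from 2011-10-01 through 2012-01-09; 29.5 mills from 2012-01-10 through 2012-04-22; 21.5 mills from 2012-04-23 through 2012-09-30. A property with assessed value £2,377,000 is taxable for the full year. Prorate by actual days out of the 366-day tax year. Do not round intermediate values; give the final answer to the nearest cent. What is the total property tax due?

2011-10-01 to 2012-01-09: 101 days at 23 mills → £2,377,000 × 2.3% × 101/366 = £15,086.8060
2012-01-10 to 2012-04-22: 104 days at 29.5 mills → £2,377,000 × 2.95% × 104/366 = £19,925.2350
2012-04-23 to 2012-09-30: 161 days at 21.5 mills → £2,377,000 × 2.15% × 161/366 = £22,480.8347
Total = £57,492.8757

£57,492.88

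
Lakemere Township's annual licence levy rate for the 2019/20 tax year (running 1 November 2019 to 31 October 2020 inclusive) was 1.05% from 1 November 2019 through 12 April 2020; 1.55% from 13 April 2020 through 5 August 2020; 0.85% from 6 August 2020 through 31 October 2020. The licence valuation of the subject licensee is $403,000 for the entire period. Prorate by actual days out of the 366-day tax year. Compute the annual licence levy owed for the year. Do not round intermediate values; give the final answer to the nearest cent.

1 November 2019 – 12 April 2020: 164 days at 1.05% → $403,000 × 1.05% × 164/366 = $1,896.0820
13 April – 5 August 2020: 115 days at 1.55% → $403,000 × 1.55% × 115/366 = $1,962.6981
6 August – 31 October 2020: 87 days at 0.85% → $403,000 × 0.85% × 87/366 = $814.2582
Total = $4,673.0383

$4,673.04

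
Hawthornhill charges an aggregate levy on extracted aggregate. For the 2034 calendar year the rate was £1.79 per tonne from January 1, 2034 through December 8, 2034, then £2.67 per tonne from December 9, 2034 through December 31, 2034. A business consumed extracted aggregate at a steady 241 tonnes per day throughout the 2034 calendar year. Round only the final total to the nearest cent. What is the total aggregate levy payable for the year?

January 1 – December 8, 2034: 342 days × 241 tonnes/day = 82,422 tonnes at £1.79/tonne → £147,535.38
December 9 – December 31, 2034: 23 days × 241 tonnes/day = 5,543 tonnes at £2.67/tonne → £14,799.81

£162,335.19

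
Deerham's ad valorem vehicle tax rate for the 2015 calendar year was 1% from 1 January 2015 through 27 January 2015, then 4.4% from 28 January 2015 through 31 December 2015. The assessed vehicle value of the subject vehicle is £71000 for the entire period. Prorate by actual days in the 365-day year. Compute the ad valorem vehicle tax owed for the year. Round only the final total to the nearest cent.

£2945.43

1 January – 27 January 2015: 27 days at 1% → £71000 × 1% × 27/365 = £52.5205
28 January – 31 December 2015: 338 days at 4.4% → £71000 × 4.4% × 338/365 = £2892.9096
Total = £2945.4301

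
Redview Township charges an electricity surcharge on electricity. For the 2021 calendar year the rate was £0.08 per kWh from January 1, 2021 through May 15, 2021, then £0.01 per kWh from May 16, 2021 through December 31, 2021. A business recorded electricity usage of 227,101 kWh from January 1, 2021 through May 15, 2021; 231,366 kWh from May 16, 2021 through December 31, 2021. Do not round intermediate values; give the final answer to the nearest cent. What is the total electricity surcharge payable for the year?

£20481.74

January 1 – May 15, 2021: 227,101 kWh at £0.08/kWh → £18168.08
May 16 – December 31, 2021: 231,366 kWh at £0.01/kWh → £2313.66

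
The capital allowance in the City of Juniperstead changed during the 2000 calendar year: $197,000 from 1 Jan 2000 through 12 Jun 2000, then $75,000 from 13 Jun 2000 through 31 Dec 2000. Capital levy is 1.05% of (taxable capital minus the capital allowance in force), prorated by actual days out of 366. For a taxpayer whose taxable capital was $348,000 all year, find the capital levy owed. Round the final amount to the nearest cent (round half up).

$2,292.50

1 Jan – 12 Jun 2000: 164 days, exemption $197,000 → ($348,000 − $197,000) × 1.05% × 164/366 = $710.4426
13 Jun – 31 Dec 2000: 202 days, exemption $75,000 → ($348,000 − $75,000) × 1.05% × 202/366 = $1,582.0574
Total = $2,292.5000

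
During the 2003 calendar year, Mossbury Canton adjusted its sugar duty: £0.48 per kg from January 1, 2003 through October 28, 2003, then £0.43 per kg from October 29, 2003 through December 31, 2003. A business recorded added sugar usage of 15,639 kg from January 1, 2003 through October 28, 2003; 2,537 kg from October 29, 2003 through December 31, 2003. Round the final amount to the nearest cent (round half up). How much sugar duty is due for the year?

£8597.63

January 1 – October 28, 2003: 15,639 kg at £0.48/kg → £7506.72
October 29 – December 31, 2003: 2,537 kg at £0.43/kg → £1090.91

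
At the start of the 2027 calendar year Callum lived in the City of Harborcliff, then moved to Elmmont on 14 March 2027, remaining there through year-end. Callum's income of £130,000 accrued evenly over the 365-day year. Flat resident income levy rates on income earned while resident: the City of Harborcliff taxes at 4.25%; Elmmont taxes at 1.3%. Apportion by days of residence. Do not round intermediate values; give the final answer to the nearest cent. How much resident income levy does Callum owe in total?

£2,446.49

The City of Harborcliff, 1 January – 13 March 2027: 72 days → £130,000 × 4.25% × 72/365 = £1,089.8630
Elmmont, 14 March – 31 December 2027: 293 days → £130,000 × 1.3% × 293/365 = £1,356.6301
Total = £2,446.4932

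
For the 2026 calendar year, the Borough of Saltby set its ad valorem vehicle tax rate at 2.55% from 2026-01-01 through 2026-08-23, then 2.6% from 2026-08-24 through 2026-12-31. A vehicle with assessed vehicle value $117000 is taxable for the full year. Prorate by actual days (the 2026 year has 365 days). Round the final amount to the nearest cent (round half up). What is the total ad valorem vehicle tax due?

$3004.34

2026-01-01 to 2026-08-23: 235 days at 2.55% → $117000 × 2.55% × 235/365 = $1920.8836
2026-08-24 to 2026-12-31: 130 days at 2.6% → $117000 × 2.6% × 130/365 = $1083.4521
Total = $3004.3356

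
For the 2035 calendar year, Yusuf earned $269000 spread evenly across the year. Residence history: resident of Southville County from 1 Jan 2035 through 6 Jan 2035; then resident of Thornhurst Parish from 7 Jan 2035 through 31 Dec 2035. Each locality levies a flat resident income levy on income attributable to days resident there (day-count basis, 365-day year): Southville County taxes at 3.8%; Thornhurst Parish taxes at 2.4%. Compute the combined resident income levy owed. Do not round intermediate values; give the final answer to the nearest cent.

$6517.91

Southville County, 1 Jan – 6 Jan 2035: 6 days → $269000 × 3.8% × 6/365 = $168.0329
Thornhurst Parish, 7 Jan – 31 Dec 2035: 359 days → $269000 × 2.4% × 359/365 = $6349.8740
Total = $6517.9068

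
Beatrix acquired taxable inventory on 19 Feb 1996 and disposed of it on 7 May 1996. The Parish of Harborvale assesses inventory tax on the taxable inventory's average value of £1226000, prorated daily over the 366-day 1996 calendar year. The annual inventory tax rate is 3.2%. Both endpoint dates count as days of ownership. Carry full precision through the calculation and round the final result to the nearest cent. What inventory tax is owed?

£8468.11

Days held (19 Feb – 7 May 1996): 79 out of 366
Tax = £1226000 × 3.2% × 79/366 = £8468.1093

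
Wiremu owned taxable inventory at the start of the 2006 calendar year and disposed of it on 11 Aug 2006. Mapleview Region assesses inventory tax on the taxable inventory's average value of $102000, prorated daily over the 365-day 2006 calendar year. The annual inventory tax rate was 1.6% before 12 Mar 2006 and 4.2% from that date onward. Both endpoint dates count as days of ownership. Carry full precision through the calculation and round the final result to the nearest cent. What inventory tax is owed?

$2108.75

1 Jan – 11 Mar 2006: 70 days at 1.6% → $102000 × 1.6% × 70/365 = $312.9863
12 Mar – 11 Aug 2006: 153 days at 4.2% → $102000 × 4.2% × 153/365 = $1795.7589
Total = $2108.7452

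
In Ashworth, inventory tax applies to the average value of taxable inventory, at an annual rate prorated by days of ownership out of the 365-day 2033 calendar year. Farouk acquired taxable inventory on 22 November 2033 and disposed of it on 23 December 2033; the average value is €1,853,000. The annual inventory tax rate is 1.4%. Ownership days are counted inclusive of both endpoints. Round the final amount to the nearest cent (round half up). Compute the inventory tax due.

€2,274.37

Days held (22 November – 23 December 2033): 32 out of 365
Tax = €1,853,000 × 1.4% × 32/365 = €2,274.3671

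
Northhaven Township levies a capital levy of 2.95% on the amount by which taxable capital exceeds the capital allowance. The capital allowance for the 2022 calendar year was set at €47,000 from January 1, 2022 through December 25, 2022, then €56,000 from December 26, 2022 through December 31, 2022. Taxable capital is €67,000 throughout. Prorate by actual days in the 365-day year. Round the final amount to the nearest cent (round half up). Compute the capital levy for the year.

€585.64

January 1 – December 25, 2022: 359 days, exemption €47,000 → (€67,000 − €47,000) × 2.95% × 359/365 = €580.3014
December 26 – December 31, 2022: 6 days, exemption €56,000 → (€67,000 − €56,000) × 2.95% × 6/365 = €5.3342
Total = €585.6356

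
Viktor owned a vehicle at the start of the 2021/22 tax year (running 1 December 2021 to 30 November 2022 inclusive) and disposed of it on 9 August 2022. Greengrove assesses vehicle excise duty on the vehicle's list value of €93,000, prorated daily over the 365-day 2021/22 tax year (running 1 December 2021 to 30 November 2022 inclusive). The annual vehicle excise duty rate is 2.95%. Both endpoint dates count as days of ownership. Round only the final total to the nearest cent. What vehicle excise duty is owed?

Days held (1 December 2021 – 9 August 2022): 252 out of 365
Tax = €93,000 × 2.95% × 252/365 = €1,894.1425

€1,894.14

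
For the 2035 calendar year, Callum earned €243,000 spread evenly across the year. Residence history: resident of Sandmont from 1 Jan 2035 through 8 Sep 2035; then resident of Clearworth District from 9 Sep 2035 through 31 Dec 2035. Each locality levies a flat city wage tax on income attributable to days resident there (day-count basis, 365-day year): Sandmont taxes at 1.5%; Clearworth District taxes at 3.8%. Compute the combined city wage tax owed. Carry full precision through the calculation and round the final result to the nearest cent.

Sandmont, 1 Jan – 8 Sep 2035: 251 days → €243,000 × 1.5% × 251/365 = €2,506.5616
Clearworth District, 9 Sep – 31 Dec 2035: 114 days → €243,000 × 3.8% × 114/365 = €2,884.0438
Total = €5,390.6055

€5,390.61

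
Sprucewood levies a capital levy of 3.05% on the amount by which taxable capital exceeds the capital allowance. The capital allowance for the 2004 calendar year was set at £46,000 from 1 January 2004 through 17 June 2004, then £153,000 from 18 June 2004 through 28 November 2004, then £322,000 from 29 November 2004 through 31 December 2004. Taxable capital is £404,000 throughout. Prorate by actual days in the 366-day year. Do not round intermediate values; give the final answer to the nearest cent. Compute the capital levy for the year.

£8,697.67

1 January – 17 June 2004: 169 days, exemption £46,000 → (£404,000 − £46,000) × 3.05% × 169/366 = £5,041.8333
18 June – 28 November 2004: 164 days, exemption £153,000 → (£404,000 − £153,000) × 3.05% × 164/366 = £3,430.3333
29 November – 31 December 2004: 33 days, exemption £322,000 → (£404,000 − £322,000) × 3.05% × 33/366 = £225.5000
Total = £8,697.6667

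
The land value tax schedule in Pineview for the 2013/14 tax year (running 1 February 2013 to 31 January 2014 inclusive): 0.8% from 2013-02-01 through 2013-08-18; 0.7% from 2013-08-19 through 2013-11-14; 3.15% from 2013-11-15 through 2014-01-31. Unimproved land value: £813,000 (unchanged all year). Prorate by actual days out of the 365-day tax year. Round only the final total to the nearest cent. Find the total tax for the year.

£10,390.81

2013-02-01 to 2013-08-18: 199 days at 0.8% → £813,000 × 0.8% × 199/365 = £3,546.0164
2013-08-19 to 2013-11-14: 88 days at 0.7% → £813,000 × 0.7% × 88/365 = £1,372.0767
2013-11-15 to 2014-01-31: 78 days at 3.15% → £813,000 × 3.15% × 78/365 = £5,472.7151
Total = £10,390.8082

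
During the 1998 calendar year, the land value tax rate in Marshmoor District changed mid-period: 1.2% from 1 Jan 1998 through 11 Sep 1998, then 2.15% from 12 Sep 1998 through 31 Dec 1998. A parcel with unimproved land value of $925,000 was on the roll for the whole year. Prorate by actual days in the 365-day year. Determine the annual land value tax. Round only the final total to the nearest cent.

$13,772.36

1 Jan – 11 Sep 1998: 254 days at 1.2% → $925,000 × 1.2% × 254/365 = $7,724.3836
12 Sep – 31 Dec 1998: 111 days at 2.15% → $925,000 × 2.15% × 111/365 = $6,047.9795
Total = $13,772.3630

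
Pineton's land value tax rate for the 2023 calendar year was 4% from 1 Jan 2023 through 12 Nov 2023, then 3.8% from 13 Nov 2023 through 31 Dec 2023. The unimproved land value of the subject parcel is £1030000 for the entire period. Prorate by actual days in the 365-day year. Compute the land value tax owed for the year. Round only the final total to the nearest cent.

£40923.45

1 Jan – 12 Nov 2023: 316 days at 4% → £1030000 × 4% × 316/365 = £35669.0411
13 Nov – 31 Dec 2023: 49 days at 3.8% → £1030000 × 3.8% × 49/365 = £5254.4110
Total = £40923.4521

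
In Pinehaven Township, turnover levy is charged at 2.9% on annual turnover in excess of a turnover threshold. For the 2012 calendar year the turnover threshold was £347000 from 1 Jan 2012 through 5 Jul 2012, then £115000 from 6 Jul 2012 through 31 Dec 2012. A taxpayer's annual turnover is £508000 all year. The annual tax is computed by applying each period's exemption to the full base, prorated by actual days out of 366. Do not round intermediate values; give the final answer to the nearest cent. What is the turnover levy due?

1 Jan – 5 Jul 2012: 187 days, exemption £347000 → (£508000 − £347000) × 2.9% × 187/366 = £2385.5273
6 Jul – 31 Dec 2012: 179 days, exemption £115000 → (£508000 − £115000) × 2.9% × 179/366 = £5573.9426
Total = £7959.4699

£7959.47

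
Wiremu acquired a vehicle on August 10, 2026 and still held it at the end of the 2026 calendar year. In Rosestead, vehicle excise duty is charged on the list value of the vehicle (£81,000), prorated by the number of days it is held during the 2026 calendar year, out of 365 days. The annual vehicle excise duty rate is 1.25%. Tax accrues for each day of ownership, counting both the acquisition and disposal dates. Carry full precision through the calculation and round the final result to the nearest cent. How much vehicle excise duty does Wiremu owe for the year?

Days held (August 10 – December 31, 2026): 144 out of 365
Tax = £81,000 × 1.25% × 144/365 = £399.4521

£399.45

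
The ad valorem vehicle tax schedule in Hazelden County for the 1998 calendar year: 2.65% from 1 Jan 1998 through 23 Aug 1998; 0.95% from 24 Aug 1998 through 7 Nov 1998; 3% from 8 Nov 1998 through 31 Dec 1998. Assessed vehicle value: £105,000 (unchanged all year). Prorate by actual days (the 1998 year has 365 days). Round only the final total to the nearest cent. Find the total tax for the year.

£2,465.20

1 Jan – 23 Aug 1998: 235 days at 2.65% → £105,000 × 2.65% × 235/365 = £1,791.4726
24 Aug – 7 Nov 1998: 76 days at 0.95% → £105,000 × 0.95% × 76/365 = £207.6986
8 Nov – 31 Dec 1998: 54 days at 3% → £105,000 × 3% × 54/365 = £466.0274
Total = £2,465.1986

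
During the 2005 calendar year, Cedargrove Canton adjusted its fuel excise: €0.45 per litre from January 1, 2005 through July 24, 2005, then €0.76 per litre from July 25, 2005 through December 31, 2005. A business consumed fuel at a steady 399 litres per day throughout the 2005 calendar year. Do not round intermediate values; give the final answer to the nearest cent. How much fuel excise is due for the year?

€85,326.15

January 1 – July 24, 2005: 205 days × 399 litres/day = 81,795 litres at €0.45/litre → €36,807.75
July 25 – December 31, 2005: 160 days × 399 litres/day = 63,840 litres at €0.76/litre → €48,518.40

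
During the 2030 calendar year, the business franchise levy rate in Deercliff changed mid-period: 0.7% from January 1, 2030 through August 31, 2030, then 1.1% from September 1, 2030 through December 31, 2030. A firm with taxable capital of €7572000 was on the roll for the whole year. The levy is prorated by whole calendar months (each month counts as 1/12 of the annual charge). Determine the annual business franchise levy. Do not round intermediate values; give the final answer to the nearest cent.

€63100.00

January 1 – August 31, 2030: 8 months at 0.7% → €7572000 × 0.7% × 8/12 = €35336.0000
September 1 – December 31, 2030: 4 months at 1.1% → €7572000 × 1.1% × 4/12 = €27764.0000
Total = €63100.0000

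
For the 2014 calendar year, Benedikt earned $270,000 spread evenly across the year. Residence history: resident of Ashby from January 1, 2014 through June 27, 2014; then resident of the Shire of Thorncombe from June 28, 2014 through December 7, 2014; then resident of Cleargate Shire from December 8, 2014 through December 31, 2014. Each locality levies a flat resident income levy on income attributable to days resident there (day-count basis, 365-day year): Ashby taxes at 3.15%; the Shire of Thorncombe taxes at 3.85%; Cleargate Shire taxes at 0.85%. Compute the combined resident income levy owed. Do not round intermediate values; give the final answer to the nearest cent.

Ashby, January 1 – June 27, 2014: 178 days → $270,000 × 3.15% × 178/365 = $4,147.6438
The Shire of Thorncombe, June 28 – December 7, 2014: 163 days → $270,000 × 3.85% × 163/365 = $4,642.1507
Cleargate Shire, December 8 – December 31, 2014: 24 days → $270,000 × 0.85% × 24/365 = $150.9041
Total = $8,940.6986

$8,940.70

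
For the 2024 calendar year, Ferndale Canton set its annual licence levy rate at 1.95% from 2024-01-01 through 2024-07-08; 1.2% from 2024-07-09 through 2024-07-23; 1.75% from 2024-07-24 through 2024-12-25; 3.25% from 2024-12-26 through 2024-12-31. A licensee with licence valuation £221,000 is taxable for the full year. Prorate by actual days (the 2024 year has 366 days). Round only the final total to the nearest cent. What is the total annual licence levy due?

£4,101.48

2024-01-01 to 2024-07-08: 190 days at 1.95% → £221,000 × 1.95% × 190/366 = £2,237.1721
2024-07-09 to 2024-07-23: 15 days at 1.2% → £221,000 × 1.2% × 15/366 = £108.6885
2024-07-24 to 2024-12-25: 155 days at 1.75% → £221,000 × 1.75% × 155/366 = £1,637.8757
2024-12-26 to 2024-12-31: 6 days at 3.25% → £221,000 × 3.25% × 6/366 = £117.7459
Total = £4,101.4822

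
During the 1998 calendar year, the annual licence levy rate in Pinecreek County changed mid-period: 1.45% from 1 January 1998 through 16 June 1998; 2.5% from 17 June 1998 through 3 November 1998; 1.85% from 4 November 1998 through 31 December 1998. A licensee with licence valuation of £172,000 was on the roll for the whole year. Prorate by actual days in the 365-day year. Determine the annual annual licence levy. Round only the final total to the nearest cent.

1 January – 16 June 1998: 167 days at 1.45% → £172,000 × 1.45% × 167/365 = £1,141.0904
17 June – 3 November 1998: 140 days at 2.5% → £172,000 × 2.5% × 140/365 = £1,649.3151
4 November – 31 December 1998: 58 days at 1.85% → £172,000 × 1.85% × 58/365 = £505.6329
Total = £3,296.0384

£3,296.04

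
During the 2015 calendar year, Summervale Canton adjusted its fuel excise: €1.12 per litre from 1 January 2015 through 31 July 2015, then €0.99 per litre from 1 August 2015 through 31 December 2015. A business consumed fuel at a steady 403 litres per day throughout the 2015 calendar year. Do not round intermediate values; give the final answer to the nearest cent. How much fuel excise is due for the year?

€156,730.73

1 January – 31 July 2015: 212 days × 403 litres/day = 85,436 litres at €1.12/litre → €95,688.32
1 August – 31 December 2015: 153 days × 403 litres/day = 61,659 litres at €0.99/litre → €61,042.41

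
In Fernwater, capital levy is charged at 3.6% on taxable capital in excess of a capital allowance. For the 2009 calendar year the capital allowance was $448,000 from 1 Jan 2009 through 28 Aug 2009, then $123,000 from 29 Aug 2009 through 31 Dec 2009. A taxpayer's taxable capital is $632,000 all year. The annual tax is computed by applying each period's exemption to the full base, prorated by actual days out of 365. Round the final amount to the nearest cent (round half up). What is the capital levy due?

$10,630.85

1 Jan – 28 Aug 2009: 240 days, exemption $448,000 → ($632,000 − $448,000) × 3.6% × 240/365 = $4,355.5068
29 Aug – 31 Dec 2009: 125 days, exemption $123,000 → ($632,000 − $123,000) × 3.6% × 125/365 = $6,275.3425
Total = $10,630.8493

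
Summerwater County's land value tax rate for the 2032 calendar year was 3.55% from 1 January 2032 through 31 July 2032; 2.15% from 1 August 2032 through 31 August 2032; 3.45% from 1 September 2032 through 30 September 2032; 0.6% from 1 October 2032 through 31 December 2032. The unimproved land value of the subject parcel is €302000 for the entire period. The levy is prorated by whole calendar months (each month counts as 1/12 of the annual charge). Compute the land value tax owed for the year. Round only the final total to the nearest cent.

1 January – 31 July 2032: 7 months at 3.55% → €302000 × 3.55% × 7/12 = €6253.9167
1 August – 31 August 2032: 1 month at 2.15% → €302000 × 2.15% × 1/12 = €541.0833
1 September – 30 September 2032: 1 month at 3.45% → €302000 × 3.45% × 1/12 = €868.2500
1 October – 31 December 2032: 3 months at 0.6% → €302000 × 0.6% × 3/12 = €453.0000
Total = €8116.2500

€8116.25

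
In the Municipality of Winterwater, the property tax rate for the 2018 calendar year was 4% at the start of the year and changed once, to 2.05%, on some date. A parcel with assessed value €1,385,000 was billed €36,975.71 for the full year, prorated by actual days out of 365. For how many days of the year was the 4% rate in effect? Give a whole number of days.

116 days

Let d = days at the first rate; then 365 − d days at the second rate.
€1,385,000 × [4%·d + 2.05%·(365−d)] / 365 = €36,975.71
Solving gives d = 116, so the new rate took effect on 27 April 2018.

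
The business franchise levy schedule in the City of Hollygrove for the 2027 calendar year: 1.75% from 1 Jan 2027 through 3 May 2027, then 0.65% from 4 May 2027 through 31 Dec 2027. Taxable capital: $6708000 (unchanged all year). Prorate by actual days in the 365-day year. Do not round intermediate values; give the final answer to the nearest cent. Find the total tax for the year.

$68467.55

1 Jan – 3 May 2027: 123 days at 1.75% → $6708000 × 1.75% × 123/365 = $39558.8219
4 May – 31 Dec 2027: 242 days at 0.65% → $6708000 × 0.65% × 242/365 = $28908.7233
Total = $68467.5452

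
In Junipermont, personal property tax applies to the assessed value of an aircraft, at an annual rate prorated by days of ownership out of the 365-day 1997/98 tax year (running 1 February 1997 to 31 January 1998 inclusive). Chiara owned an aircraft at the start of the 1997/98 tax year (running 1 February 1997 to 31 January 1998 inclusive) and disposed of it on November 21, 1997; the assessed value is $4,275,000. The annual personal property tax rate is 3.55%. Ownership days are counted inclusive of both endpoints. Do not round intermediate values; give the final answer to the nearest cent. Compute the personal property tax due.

Days held (February 1 – November 21, 1997): 294 out of 365
Tax = $4,275,000 × 3.55% × 294/365 = $122,241.5753

$122,241.58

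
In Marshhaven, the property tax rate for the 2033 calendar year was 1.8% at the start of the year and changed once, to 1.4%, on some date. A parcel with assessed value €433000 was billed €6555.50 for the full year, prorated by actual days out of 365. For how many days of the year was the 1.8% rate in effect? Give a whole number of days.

104 days

Let d = days at the first rate; then 365 − d days at the second rate.
€433000 × [1.8%·d + 1.4%·(365−d)] / 365 = €6555.50
Solving gives d = 104, so the new rate took effect on 15 April 2033.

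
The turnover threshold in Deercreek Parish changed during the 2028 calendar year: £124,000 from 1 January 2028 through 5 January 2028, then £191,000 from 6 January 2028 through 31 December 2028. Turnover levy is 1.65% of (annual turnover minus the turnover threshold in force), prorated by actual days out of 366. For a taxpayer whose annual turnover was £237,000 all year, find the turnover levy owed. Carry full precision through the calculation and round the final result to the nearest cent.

1 January – 5 January 2028: 5 days, exemption £124,000 → (£237,000 − £124,000) × 1.65% × 5/366 = £25.4713
6 January – 31 December 2028: 361 days, exemption £191,000 → (£237,000 − £191,000) × 1.65% × 361/366 = £748.6311
Total = £774.1025

£774.10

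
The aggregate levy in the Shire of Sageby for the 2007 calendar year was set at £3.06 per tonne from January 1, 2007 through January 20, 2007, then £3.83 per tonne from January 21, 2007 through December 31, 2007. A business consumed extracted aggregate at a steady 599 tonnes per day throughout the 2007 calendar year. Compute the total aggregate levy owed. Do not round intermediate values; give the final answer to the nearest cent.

January 1 – January 20, 2007: 20 days × 599 tonnes/day = 11,980 tonnes at £3.06/tonne → £36,658.80
January 21 – December 31, 2007: 345 days × 599 tonnes/day = 206,655 tonnes at £3.83/tonne → £791,488.65

£828,147.45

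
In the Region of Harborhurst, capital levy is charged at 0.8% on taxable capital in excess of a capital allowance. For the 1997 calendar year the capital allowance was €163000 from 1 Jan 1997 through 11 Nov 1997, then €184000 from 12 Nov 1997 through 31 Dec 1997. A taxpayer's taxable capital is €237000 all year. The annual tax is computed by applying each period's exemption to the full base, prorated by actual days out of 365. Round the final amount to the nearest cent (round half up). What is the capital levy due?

€568.99

1 Jan – 11 Nov 1997: 315 days, exemption €163000 → (€237000 − €163000) × 0.8% × 315/365 = €510.9041
12 Nov – 31 Dec 1997: 50 days, exemption €184000 → (€237000 − €184000) × 0.8% × 50/365 = €58.0822
Total = €568.9863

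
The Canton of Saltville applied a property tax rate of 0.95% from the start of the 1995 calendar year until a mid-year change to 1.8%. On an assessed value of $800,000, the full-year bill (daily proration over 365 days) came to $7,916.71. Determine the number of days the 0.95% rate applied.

348 days

Let d = days at the first rate; then 365 − d days at the second rate.
$800,000 × [0.95%·d + 1.8%·(365−d)] / 365 = $7,916.71
Solving gives d = 348, so the new rate took effect on December 15, 1995.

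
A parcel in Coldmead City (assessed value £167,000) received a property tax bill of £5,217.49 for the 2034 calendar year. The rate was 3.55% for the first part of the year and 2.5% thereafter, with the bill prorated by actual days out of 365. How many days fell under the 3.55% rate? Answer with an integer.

217 days

Let d = days at the first rate; then 365 − d days at the second rate.
£167,000 × [3.55%·d + 2.5%·(365−d)] / 365 = £5,217.49
Solving gives d = 217, so the new rate took effect on 6 August 2034.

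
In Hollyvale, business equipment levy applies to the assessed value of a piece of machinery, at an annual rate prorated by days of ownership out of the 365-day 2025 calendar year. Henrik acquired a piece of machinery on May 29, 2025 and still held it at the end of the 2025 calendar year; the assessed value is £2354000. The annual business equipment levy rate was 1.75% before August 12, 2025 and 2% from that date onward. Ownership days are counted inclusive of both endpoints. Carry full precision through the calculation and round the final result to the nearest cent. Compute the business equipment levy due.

May 29 – August 11, 2025: 75 days at 1.75% → £2354000 × 1.75% × 75/365 = £8464.7260
August 12 – December 31, 2025: 142 days at 2% → £2354000 × 2% × 142/365 = £18316.0548
Total = £26780.7808

£26780.78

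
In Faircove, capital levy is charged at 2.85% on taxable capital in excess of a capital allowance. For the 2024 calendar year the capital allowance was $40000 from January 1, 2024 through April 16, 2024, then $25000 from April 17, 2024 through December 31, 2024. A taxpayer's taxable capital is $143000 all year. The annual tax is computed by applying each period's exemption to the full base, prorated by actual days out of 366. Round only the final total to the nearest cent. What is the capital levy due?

$3238.02

January 1 – April 16, 2024: 107 days, exemption $40000 → ($143000 − $40000) × 2.85% × 107/366 = $858.1926
April 17 – December 31, 2024: 259 days, exemption $25000 → ($143000 − $25000) × 2.85% × 259/366 = $2379.8279
Total = $3238.0205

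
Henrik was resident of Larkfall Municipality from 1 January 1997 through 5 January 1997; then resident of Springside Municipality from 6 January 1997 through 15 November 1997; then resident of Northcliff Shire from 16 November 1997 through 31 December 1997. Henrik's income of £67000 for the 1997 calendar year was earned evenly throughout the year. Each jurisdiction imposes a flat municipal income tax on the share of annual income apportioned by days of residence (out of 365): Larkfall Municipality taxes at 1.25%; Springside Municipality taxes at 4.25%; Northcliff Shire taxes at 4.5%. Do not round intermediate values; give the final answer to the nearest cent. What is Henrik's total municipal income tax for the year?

£2841.08

Larkfall Municipality, 1 January – 5 January 1997: 5 days → £67000 × 1.25% × 5/365 = £11.4726
Springside Municipality, 6 January – 15 November 1997: 314 days → £67000 × 4.25% × 314/365 = £2449.6301
Northcliff Shire, 16 November – 31 December 1997: 46 days → £67000 × 4.5% × 46/365 = £379.9726
Total = £2841.0753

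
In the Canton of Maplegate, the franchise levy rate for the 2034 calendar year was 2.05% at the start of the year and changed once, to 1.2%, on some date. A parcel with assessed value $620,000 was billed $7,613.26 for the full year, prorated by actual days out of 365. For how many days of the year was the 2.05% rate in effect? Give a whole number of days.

12 days

Let d = days at the first rate; then 365 − d days at the second rate.
$620,000 × [2.05%·d + 1.2%·(365−d)] / 365 = $7,613.26
Solving gives d = 12, so the new rate took effect on 13 January 2034.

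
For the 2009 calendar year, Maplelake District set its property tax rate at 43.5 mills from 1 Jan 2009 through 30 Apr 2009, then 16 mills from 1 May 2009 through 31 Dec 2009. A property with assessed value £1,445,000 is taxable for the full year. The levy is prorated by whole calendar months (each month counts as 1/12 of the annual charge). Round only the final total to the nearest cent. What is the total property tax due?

£36,365.83

1 Jan – 30 Apr 2009: 4 months at 43.5 mills → £1,445,000 × 4.35% × 4/12 = £20,952.5000
1 May – 31 Dec 2009: 8 months at 16 mills → £1,445,000 × 1.6% × 8/12 = £15,413.3333
Total = £36,365.8333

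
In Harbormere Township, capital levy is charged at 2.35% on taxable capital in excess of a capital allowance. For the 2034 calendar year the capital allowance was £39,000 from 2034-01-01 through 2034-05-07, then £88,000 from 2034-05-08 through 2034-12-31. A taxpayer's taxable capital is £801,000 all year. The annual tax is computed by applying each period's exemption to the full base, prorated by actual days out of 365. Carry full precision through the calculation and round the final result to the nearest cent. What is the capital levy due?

£17,156.16

2034-01-01 to 2034-05-07: 127 days, exemption £39,000 → (£801,000 − £39,000) × 2.35% × 127/365 = £6,230.6548
2034-05-08 to 2034-12-31: 238 days, exemption £88,000 → (£801,000 − £88,000) × 2.35% × 238/365 = £10,925.5041
Total = £17,156.1589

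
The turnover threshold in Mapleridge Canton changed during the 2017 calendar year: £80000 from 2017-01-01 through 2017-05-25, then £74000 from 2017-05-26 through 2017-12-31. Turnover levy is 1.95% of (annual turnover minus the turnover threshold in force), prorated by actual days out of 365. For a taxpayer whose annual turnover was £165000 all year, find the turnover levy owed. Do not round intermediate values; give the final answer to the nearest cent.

2017-01-01 to 2017-05-25: 145 days, exemption £80000 → (£165000 − £80000) × 1.95% × 145/365 = £658.4589
2017-05-26 to 2017-12-31: 220 days, exemption £74000 → (£165000 − £74000) × 1.95% × 220/365 = £1069.5616
Total = £1728.0205

£1728.02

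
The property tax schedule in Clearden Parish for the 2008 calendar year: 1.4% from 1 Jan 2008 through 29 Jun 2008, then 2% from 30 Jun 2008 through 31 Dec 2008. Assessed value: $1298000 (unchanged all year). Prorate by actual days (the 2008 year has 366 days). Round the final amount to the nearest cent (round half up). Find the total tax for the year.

$22108.56

1 Jan – 29 Jun 2008: 181 days at 1.4% → $1298000 × 1.4% × 181/366 = $8986.6995
30 Jun – 31 Dec 2008: 185 days at 2% → $1298000 × 2% × 185/366 = $13121.8579
Total = $22108.5574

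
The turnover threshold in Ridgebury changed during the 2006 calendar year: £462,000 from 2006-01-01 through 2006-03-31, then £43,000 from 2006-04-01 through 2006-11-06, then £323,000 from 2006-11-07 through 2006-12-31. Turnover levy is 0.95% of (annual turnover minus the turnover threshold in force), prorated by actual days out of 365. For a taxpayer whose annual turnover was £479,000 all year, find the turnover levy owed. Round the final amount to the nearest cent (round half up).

£2,759.68

2006-01-01 to 2006-03-31: 90 days, exemption £462,000 → (£479,000 − £462,000) × 0.95% × 90/365 = £39.8219
2006-04-01 to 2006-11-06: 220 days, exemption £43,000 → (£479,000 − £43,000) × 0.95% × 220/365 = £2,496.5479
2006-11-07 to 2006-12-31: 55 days, exemption £323,000 → (£479,000 − £323,000) × 0.95% × 55/365 = £223.3151
Total = £2,759.6849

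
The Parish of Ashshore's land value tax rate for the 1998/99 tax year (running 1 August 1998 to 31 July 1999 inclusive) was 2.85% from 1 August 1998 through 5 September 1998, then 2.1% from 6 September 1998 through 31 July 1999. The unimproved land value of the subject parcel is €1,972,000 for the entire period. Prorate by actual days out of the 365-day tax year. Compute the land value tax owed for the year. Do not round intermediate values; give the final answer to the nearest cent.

€42,870.74

1 August – 5 September 1998: 36 days at 2.85% → €1,972,000 × 2.85% × 36/365 = €5,543.2110
6 September 1998 – 31 July 1999: 329 days at 2.1% → €1,972,000 × 2.1% × 329/365 = €37,327.5288
Total = €42,870.7397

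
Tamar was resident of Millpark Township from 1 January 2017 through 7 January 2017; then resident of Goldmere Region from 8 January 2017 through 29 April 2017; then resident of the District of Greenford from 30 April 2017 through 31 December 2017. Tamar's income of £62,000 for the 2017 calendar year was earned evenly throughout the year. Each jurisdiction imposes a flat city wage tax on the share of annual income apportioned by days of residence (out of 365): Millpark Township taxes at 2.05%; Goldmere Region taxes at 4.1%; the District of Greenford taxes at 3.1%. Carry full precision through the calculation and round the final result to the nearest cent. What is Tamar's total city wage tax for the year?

£2,099.76

Millpark Township, 1 January – 7 January 2017: 7 days → £62,000 × 2.05% × 7/365 = £24.3753
Goldmere Region, 8 January – 29 April 2017: 112 days → £62,000 × 4.1% × 112/365 = £780.0110
The District of Greenford, 30 April – 31 December 2017: 246 days → £62,000 × 3.1% × 246/365 = £1,295.3753
Total = £2,099.7616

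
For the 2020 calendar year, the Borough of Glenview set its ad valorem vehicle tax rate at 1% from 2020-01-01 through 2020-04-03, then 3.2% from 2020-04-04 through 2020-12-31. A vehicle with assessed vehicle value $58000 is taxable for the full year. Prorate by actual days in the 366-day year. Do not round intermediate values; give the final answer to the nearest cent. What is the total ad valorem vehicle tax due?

$1528.28

2020-01-01 to 2020-04-03: 94 days at 1% → $58000 × 1% × 94/366 = $148.9617
2020-04-04 to 2020-12-31: 272 days at 3.2% → $58000 × 3.2% × 272/366 = $1379.3224
Total = $1528.2842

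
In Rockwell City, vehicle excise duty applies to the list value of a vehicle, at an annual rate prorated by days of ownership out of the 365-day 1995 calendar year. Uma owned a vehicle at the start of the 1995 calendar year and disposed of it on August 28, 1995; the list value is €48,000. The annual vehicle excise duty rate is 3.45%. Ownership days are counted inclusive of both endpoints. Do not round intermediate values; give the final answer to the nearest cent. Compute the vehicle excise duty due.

Days held (January 1 – August 28, 1995): 240 out of 365
Tax = €48,000 × 3.45% × 240/365 = €1,088.8767

€1,088.88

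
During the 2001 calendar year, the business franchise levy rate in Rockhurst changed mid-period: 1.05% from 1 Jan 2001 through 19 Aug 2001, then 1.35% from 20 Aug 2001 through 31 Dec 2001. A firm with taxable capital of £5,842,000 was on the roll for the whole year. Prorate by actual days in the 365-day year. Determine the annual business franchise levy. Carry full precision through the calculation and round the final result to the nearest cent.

£67,775.20

1 Jan – 19 Aug 2001: 231 days at 1.05% → £5,842,000 × 1.05% × 231/365 = £38,821.2904
20 Aug – 31 Dec 2001: 134 days at 1.35% → £5,842,000 × 1.35% × 134/365 = £28,953.9123
Total = £67,775.2027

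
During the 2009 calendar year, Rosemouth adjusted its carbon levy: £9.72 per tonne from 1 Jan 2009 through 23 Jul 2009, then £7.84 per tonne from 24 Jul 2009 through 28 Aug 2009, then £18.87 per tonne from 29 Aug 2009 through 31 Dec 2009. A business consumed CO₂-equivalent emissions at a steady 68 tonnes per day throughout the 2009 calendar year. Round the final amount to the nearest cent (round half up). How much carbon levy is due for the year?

£314,423.16

1 Jan – 23 Jul 2009: 204 days × 68 tonnes/day = 13,872 tonnes at £9.72/tonne → £134,835.84
24 Jul – 28 Aug 2009: 36 days × 68 tonnes/day = 2,448 tonnes at £7.84/tonne → £19,192.32
29 Aug – 31 Dec 2009: 125 days × 68 tonnes/day = 8,500 tonnes at £18.87/tonne → £160,395.00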